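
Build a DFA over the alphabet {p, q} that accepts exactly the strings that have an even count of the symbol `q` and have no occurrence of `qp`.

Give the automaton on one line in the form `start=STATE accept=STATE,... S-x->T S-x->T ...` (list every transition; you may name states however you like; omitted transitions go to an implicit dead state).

Handle the two conditions separately and then intersect. One (2 states) tracks the count of `q`s modulo 2; the other (3 states) tracks partial matches of the forbidden pattern `qp`. Each combined state is a pair, one component from each; accept when both components accept. Equivalent product states are then merged.
With 4 states:
        p   q  
>* s0   s0  s1 
   s1   s2  s3 
   s2   s2  s2 
 * s3   s2  s1 
(> = start, * = accepting)

start=s0 accept=s0,s3 s0-p->s0 s0-q->s1 s1-p->s2 s1-q->s3 s2-p->s2 s2-q->s2 s3-p->s2 s3-q->s1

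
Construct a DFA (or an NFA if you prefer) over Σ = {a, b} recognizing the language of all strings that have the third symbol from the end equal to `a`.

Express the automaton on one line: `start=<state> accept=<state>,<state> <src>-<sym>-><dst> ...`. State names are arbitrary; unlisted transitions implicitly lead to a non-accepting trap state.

Because acceptance depends on a position counted from the end, the machine has to buffer the most recent 3 symbols. Make each state the string of the last up-to-3 symbols read; on input `x` shift the window left and append `x`. Accept when the buffered window has length 3 and begins with `a`.
With 15 states:
          a    b  
>  S0     S1   S2 
   S1     S3   S4 
   S2     S5   S6 
   S3     S7   S8 
   S4     S9  S10 
   S5    S11  S12 
   S6    S13  S14 
 * S7     S7   S8 
 * S8     S9  S10 
 * S9    S11  S12 
 * S10   S13  S14 
   S11    S7   S8 
   S12    S9  S10 
   S13   S11  S12 
   S14   S13  S14 
(> = start, * = accepting)

start=S0 accept=S7,S8,S9,S10 S0-a->S1 S0-b->S2 S1-a->S3 S1-b->S4 S2-a->S5 S2-b->S6 S3-a->S7 S3-b->S8 S4-a->S9 S4-b->S10 S5-a->S11 S5-b->S12 S6-a->S13 S6-b->S14 S7-a->S7 S7-b->S8 S8-a->S9 S8-b->S10 S9-a->S11 S9-b->S12 S10-a->S13 S10-b->S14 S11-a->S7 S11-b->S8 S12-a->S9 S12-b->S10 S13-a->S11 S13-b->S12 S14-a->S13 S14-b->S14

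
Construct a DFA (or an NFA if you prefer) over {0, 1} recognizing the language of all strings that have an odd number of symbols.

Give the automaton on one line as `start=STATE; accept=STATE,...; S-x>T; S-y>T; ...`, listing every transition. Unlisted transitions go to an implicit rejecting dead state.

Count input length modulo 2: every symbol advances one step around the cycle q0 → q1 → q0. Accept at q1.
2 states suffice.
        0   1  
>  q0   q1  q1 
 * q1   q0  q0 
(> = start, * = accepting)

start=q0; accept=q1; q0-0>q1; q0-1>q1; q1-0>q0; q1-1>q0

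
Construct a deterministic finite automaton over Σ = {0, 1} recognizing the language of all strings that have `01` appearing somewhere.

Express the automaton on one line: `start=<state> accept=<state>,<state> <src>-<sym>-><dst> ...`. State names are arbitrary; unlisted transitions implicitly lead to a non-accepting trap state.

start=q0 accept=q2 q0-0->q1 q0-1->q0 q1-0->q1 q1-1->q2 q2-0->q2 q2-1->q2

Track how much of `01` has been matched so far: state q0 is no progress, q2 is the absorbing accept state reached once `01` has occurred. Intermediate states record partial matches; on a mismatch, fall back to the longest reusable overlap.
        0   1  
>  q0   q1  q0 
   q1   q1  q2 
 * q2   q2  q2 
(> = start, * = accepting)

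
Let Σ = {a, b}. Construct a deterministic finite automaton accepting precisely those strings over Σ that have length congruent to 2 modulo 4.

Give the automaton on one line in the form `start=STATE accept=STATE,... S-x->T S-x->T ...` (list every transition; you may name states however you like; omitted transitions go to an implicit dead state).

Count input length modulo 4: every symbol advances one step around the cycle q0 → q1 → q2 → q3 → q0. Accept at q2.
A 4-state machine:
        a   b  
>  q0   q1  q1 
   q1   q2  q2 
 * q2   q3  q3 
   q3   q0  q0 
(> = start, * = accepting)

start=q0 accept=q2 q0-a->q1 q0-b->q1 q1-a->q2 q1-b->q2 q2-a->q3 q2-b->q3 q3-a->q0 q3-b->q0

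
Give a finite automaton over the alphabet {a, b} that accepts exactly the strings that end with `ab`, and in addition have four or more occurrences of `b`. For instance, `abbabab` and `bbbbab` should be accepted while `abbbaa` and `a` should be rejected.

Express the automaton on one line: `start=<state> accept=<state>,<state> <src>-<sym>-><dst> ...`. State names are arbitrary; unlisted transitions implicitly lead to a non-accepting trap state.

Run two small machines in parallel and take their product. One (3 states) tracks how much of the suffix `ab` has currently been matched; the other (6 states) tracks the count of `b`s, saturating at 5. Each combined state is a pair, one component from each; accept when both components accept. After merging equivalent states the machine shrinks.
With 6 states:
        a   b  
>  s0   s0  s1 
   s1   s1  s2 
   s2   s2  s3 
   s3   s4  s3 
   s4   s4  s5 
 * s5   s4  s3 
(> = start, * = accepting)

start=s0 accept=s5 s0-a->s0 s0-b->s1 s1-a->s1 s1-b->s2 s2-a->s2 s2-b->s3 s3-a->s4 s3-b->s3 s4-a->s4 s4-b->s5 s5-a->s4 s5-b->s3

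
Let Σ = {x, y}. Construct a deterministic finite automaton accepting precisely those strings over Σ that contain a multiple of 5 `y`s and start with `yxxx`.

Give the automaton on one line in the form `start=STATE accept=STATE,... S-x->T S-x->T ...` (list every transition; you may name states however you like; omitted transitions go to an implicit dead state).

Run two small machines in parallel and take their product. One (5 states) tracks the count of `y`s modulo 5; the other (6 states) tracks whether the input so far still matches the prefix `yxxx`. Each combined state is a pair, one component from each; accept when both components accept.
With 14 states:
       x  y 
>  A   B  C 
   B   B  D 
   C   E  F 
   D   D  F 
   E   G  F 
   F   F  H 
   G   I  F 
   H   H  J 
   I   I  K 
   J   J  B 
   K   K  L 
   L   L  M 
   M   M  N 
 * N   N  I 
(> = start, * = accepting)

start=A accept=N A-x->B A-y->C B-x->B B-y->D C-x->E C-y->F D-x->D D-y->F E-x->G E-y->F F-x->F F-y->H G-x->I G-y->F H-x->H H-y->J I-x->I I-y->K J-x->J J-y->B K-x->K K-y->L L-x->L L-y->M M-x->M M-y->N N-x->N N-y->I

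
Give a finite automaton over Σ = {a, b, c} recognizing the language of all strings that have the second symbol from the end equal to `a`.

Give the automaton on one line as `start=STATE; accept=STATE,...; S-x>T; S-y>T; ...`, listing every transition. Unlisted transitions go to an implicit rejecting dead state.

A DFA must remember the last 2 symbols (since which symbol is second-to-last isn't known until the input ends). Use one state per possible window of the last ≤2 symbols; accept from those whose window starts with `a`.
A 13-state machine:
          a    b    c  
>  S0     S1   S2   S3 
   S1     S4   S5   S6 
   S2     S7   S8   S9 
   S3    S10  S11  S12 
 * S4     S4   S5   S6 
 * S5     S7   S8   S9 
 * S6    S10  S11  S12 
   S7     S4   S5   S6 
   S8     S7   S8   S9 
   S9    S10  S11  S12 
   S10    S4   S5   S6 
   S11    S7   S8   S9 
   S12   S10  S11  S12 
(> = start, * = accepting)

start=S0; accept=S4,S5,S6; S0-a>S1; S0-b>S2; S0-c>S3; S1-a>S4; S1-b>S5; S1-c>S6; S2-a>S7; S2-b>S8; S2-c>S9; S3-a>S10; S3-b>S11; S3-c>S12; S4-a>S4; S4-b>S5; S4-c>S6; S5-a>S7; S5-b>S8; S5-c>S9; S6-a>S10; S6-b>S11; S6-c>S12; S7-a>S4; S7-b>S5; S7-c>S6; S8-a>S7; S8-b>S8; S8-c>S9; S9-a>S10; S9-b>S11; S9-c>S12; S10-a>S4; S10-b>S5; S10-c>S6; S11-a>S7; S11-b>S8; S11-c>S9; S12-a>S10; S12-b>S11; S12-c>S12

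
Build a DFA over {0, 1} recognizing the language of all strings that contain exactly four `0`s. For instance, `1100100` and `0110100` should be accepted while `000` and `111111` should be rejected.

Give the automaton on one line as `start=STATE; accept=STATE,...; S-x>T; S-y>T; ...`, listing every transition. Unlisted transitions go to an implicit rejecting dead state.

start=s0; accept=s4; s0-0>s1; s0-1>s0; s1-0>s2; s1-1>s1; s2-0>s3; s2-1>s2; s3-0>s4; s3-1>s3; s4-0>s5; s4-1>s4; s5-0>s5; s5-1>s5

Count `0`s, saturating at 5: states s0 through s4 mean 0 through 4 `0`s seen; s5 means more than 4. Each `0` increments (capped at s5); other symbols loop. Accept from {s4}.
A 6-state machine:
        0   1  
>  s0   s1  s0 
   s1   s2  s1 
   s2   s3  s2 
   s3   s4  s3 
 * s4   s5  s4 
   s5   s5  s5 
(> = start, * = accepting)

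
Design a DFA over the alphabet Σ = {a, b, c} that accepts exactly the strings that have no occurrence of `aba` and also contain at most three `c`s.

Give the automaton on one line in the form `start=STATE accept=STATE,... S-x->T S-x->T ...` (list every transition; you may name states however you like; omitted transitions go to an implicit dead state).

Run two small machines in parallel and take their product. One (4 states) tracks partial matches of the forbidden pattern `aba`; the other (5 states) tracks the count of `c`s, saturating at 4. Each combined state is a pair, one component from each; accept when both components accept.
A 20-state machine:
          a    b    c  
>* q0     q1   q0   q2 
 * q1     q1   q3   q2 
 * q2     q4   q2   q5 
 * q3     q6   q0   q2 
 * q4     q4   q7   q5 
 * q5     q8   q5   q9 
   q6     q6   q6  q10 
 * q7    q10   q2   q5 
 * q8     q8  q11   q9 
 * q9    q12   q9  q13 
   q10   q10  q10  q14 
 * q11   q14   q5   q9 
 * q12   q12  q15  q13 
   q13   q16  q13  q13 
   q14   q14  q14  q17 
 * q15   q17   q9  q13 
   q16   q16  q18  q13 
   q17   q17  q17  q19 
   q18   q19  q13  q13 
   q19   q19  q19  q19 
(> = start, * = accepting)

start=q0 accept=q0,q1,q2,q3,q4,q5,q7,q8,q9,q11,q12,q15 q0-a->q1 q0-b->q0 q0-c->q2 q1-a->q1 q1-b->q3 q1-c->q2 q2-a->q4 q2-b->q2 q2-c->q5 q3-a->q6 q3-b->q0 q3-c->q2 q4-a->q4 q4-b->q7 q4-c->q5 q5-a->q8 q5-b->q5 q5-c->q9 q6-a->q6 q6-b->q6 q6-c->q10 q7-a->q10 q7-b->q2 q7-c->q5 q8-a->q8 q8-b->q11 q8-c->q9 q9-a->q12 q9-b->q9 q9-c->q13 q10-a->q10 q10-b->q10 q10-c->q14 q11-a->q14 q11-b->q5 q11-c->q9 q12-a->q12 q12-b->q15 q12-c->q13 q13-a->q16 q13-b->q13 q13-c->q13 q14-a->q14 q14-b->q14 q14-c->q17 q15-a->q17 q15-b->q9 q15-c->q13 q16-a->q16 q16-b->q18 q16-c->q13 q17-a->q17 q17-b->q17 q17-c->q19 q18-a->q19 q18-b->q13 q18-c->q13 q19-a->q19 q19-b->q19 q19-c->q19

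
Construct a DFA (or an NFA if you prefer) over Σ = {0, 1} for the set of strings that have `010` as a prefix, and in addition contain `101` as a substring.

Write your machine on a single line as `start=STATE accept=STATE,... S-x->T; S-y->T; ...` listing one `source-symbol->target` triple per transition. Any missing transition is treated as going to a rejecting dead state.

Build one automaton per condition and run them in lockstep. One (5 states) tracks whether the input so far still matches the prefix `010`; the other (4 states) tracks whether and how much of `101` has been seen. Each combined state is a pair, one component from each; accept when both components accept. Minimizing collapses redundant product states.
An 8-state machine:
        0   1  
>  q0   q1  q2 
   q1   q2  q3 
   q2   q2  q2 
   q3   q4  q2 
   q4   q5  q6 
   q5   q5  q7 
 * q6   q6  q6 
   q7   q4  q7 
(> = start, * = accepting)

start=q0; accept=q6; q0-0->q1; q0-1->q2; q1-0->q2; q1-1->q3; q2-0->q2; q2-1->q2; q3-0->q4; q3-1->q2; q4-0->q5; q4-1->q6; q5-0->q5; q5-1->q7; q6-0->q6; q6-1->q6; q7-0->q4; q7-1->q7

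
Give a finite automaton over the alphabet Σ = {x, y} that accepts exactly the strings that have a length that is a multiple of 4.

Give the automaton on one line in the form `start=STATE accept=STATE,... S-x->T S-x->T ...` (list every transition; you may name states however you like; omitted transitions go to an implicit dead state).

Only the length mod 4 matters, so use a 4-cycle: from any state, every input symbol moves to the next state, wrapping D back to A. Mark A accepting.
A 4-state machine:
       x  y 
>* A   B  B 
   B   C  C 
   C   D  D 
   D   A  A 
(> = start, * = accepting)

start=A accept=A A-x->B A-y->B B-x->C B-y->C C-x->D C-y->D D-x->A D-y->A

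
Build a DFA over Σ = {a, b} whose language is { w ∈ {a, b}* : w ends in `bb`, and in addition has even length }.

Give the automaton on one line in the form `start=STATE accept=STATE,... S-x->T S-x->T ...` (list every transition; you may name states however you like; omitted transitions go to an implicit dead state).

start=S0 accept=S3 S0-a->S1 S0-b->S2 S1-a->S0 S1-b->S0 S2-a->S0 S2-b->S3 S3-a->S1 S3-b->S2

Build one automaton per condition and run them in lockstep. The first has 3 states tracking how much of the suffix `bb` has currently been matched; the second has 2 states tracking the input length modulo 2. A product state is a pair (one from each), accepting exactly when both do. After merging equivalent states the machine shrinks.
With 4 states:
        a   b  
>  S0   S1  S2 
   S1   S0  S0 
   S2   S0  S3 
 * S3   S1  S2 
(> = start, * = accepting)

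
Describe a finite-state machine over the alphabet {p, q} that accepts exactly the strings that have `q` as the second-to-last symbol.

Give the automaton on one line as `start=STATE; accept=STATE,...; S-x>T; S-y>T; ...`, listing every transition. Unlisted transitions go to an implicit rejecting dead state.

start=A; accept=F,G; A-p>B; A-q>C; B-p>D; B-q>E; C-p>F; C-q>G; D-p>D; D-q>E; E-p>F; E-q>G; F-p>D; F-q>E; G-p>F; G-q>G

Because acceptance depends on a position counted from the end, the machine has to buffer the most recent 2 symbols. Make each state the string of the last up-to-2 symbols read; on input `x` shift the window left and append `x`. Accept when the buffered window has length 2 and begins with `q`.
A 7-state machine:
       p  q 
>  A   B  C 
   B   D  E 
   C   F  G 
   D   D  E 
   E   F  G 
 * F   D  E 
 * G   F  G 
(> = start, * = accepting)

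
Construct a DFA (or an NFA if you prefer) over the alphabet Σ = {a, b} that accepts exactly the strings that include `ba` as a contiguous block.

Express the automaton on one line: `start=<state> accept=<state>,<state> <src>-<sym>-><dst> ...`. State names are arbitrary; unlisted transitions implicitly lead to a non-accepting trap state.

start=s0 accept=s2 s0-a->s0 s0-b->s1 s1-a->s2 s1-b->s1 s2-a->s2 s2-b->s2

Track how much of `ba` has been matched so far: state s0 is no progress, s2 is the absorbing accept state reached once `ba` has occurred. Intermediate states record partial matches; on a mismatch, fall back to the longest reusable overlap.
        a   b  
>  s0   s0  s1 
   s1   s2  s1 
 * s2   s2  s2 
(> = start, * = accepting)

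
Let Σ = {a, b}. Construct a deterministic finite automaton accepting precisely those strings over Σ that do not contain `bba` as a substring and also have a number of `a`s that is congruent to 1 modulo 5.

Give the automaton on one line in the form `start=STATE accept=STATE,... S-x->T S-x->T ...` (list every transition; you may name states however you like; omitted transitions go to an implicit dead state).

Handle the two conditions separately and then intersect. The first has 4 states tracking partial matches of the forbidden pattern `bba`; the second has 5 states tracking the count of `a`s modulo 5. A product state is a pair (one from each), accepting exactly when both do. After merging equivalent states the machine shrinks.
12 states suffice.
          a    b  
>  q0     q1   q2 
 * q1     q3   q4 
   q2     q1   q5 
   q3     q6   q7 
 * q4     q3   q8 
   q5     q5   q5 
   q6     q9  q10 
   q7     q6   q5 
 * q8     q5   q8 
   q9     q0  q11 
   q10    q9   q5 
   q11    q0   q5 
(> = start, * = accepting)

start=q0 accept=q1,q4,q8 q0-a->q1 q0-b->q2 q1-a->q3 q1-b->q4 q2-a->q1 q2-b->q5 q3-a->q6 q3-b->q7 q4-a->q3 q4-b->q8 q5-a->q5 q5-b->q5 q6-a->q9 q6-b->q10 q7-a->q6 q7-b->q5 q8-a->q5 q8-b->q8 q9-a->q0 q9-b->q11 q10-a->q9 q10-b->q5 q11-a->q0 q11-b->q5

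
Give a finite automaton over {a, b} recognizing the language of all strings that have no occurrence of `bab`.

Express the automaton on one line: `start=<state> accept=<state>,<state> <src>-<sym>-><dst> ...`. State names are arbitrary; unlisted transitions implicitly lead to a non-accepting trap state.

start=S0 accept=S0,S1,S2 S0-a->S0 S0-b->S1 S1-a->S2 S1-b->S1 S2-a->S0 S2-b->S3 S3-a->S3 S3-b->S3

This is the complement of 'contains `bab`'. Use the same substring-matching states — S0 through S3 holding how much of `bab` has just been matched — but flip the accepting set: everything except the trap S3 accepts.
With 4 states:
        a   b  
>* S0   S0  S1 
 * S1   S2  S1 
 * S2   S0  S3 
   S3   S3  S3 
(> = start, * = accepting)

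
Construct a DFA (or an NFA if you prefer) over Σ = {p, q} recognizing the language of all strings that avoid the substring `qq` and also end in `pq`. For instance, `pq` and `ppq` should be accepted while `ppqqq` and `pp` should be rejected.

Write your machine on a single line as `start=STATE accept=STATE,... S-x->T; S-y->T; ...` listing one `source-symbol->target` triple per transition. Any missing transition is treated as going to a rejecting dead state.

start=s0; accept=s3; s0-p->s1; s0-q->s2; s1-p->s1; s1-q->s3; s2-p->s1; s2-q->s4; s3-p->s1; s3-q->s4; s4-p->s4; s4-q->s4

Build one automaton per condition and run them in lockstep. One (3 states) tracks partial matches of the forbidden pattern `qq`; the other (3 states) tracks how much of the suffix `pq` has currently been matched. Each combined state is a pair, one component from each; accept when both components accept. Minimizing collapses redundant product states.
A 5-state machine:
        p   q  
>  s0   s1  s2 
   s1   s1  s3 
   s2   s1  s4 
 * s3   s1  s4 
   s4   s4  s4 
(> = start, * = accepting)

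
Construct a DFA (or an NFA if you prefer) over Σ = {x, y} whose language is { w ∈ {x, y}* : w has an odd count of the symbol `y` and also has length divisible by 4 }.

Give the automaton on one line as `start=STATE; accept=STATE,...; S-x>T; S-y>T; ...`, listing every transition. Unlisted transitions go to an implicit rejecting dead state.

start=S0; accept=S7; S0-x>S1; S0-y>S2; S1-x>S3; S1-y>S4; S2-x>S4; S2-y>S3; S3-x>S5; S3-y>S6; S4-x>S6; S4-y>S5; S5-x>S0; S5-y>S7; S6-x>S7; S6-y>S0; S7-x>S2; S7-y>S1

Run two small machines in parallel and take their product. The first has 2 states tracking the count of `y`s modulo 2; the second has 4 states tracking the input length modulo 4. A product state is a pair (one from each), accepting exactly when both do.
An 8-state machine:
        x   y  
>  S0   S1  S2 
   S1   S3  S4 
   S2   S4  S3 
   S3   S5  S6 
   S4   S6  S5 
   S5   S0  S7 
   S6   S7  S0 
 * S7   S2  S1 
(> = start, * = accepting)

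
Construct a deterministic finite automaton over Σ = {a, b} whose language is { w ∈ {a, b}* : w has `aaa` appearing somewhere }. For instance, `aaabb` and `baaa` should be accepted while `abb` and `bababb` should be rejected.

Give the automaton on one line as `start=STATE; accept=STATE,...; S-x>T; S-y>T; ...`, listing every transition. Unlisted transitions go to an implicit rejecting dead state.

Track how much of `aaa` has been matched so far: state q0 is no progress, q3 is the absorbing accept state reached once `aaa` has occurred. Intermediate states record partial matches; on a mismatch, fall back to the longest reusable overlap.
4 states suffice.
        a   b  
>  q0   q1  q0 
   q1   q2  q0 
   q2   q3  q0 
 * q3   q3  q3 
(> = start, * = accepting)

start=q0; accept=q3; q0-a>q1; q0-b>q0; q1-a>q2; q1-b>q0; q2-a>q3; q2-b>q0; q3-a>q3; q3-b>q3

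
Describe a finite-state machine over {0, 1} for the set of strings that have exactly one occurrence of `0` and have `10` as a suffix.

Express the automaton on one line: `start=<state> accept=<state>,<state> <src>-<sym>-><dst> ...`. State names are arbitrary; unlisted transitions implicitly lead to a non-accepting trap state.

start=S0 accept=S5 S0-0->S1 S0-1->S2 S1-0->S3 S1-1->S4 S2-0->S5 S2-1->S2 S3-0->S3 S3-1->S6 S4-0->S7 S4-1->S4 S5-0->S3 S5-1->S4 S6-0->S7 S6-1->S6 S7-0->S3 S7-1->S6

Build one automaton per condition and run them in lockstep. The first has 3 states tracking the count of `0`s, saturating at 2; the second has 3 states tracking how much of the suffix `10` has currently been matched. A product state is a pair (one from each), accepting exactly when both do.
8 states suffice.
        0   1  
>  S0   S1  S2 
   S1   S3  S4 
   S2   S5  S2 
   S3   S3  S6 
   S4   S7  S4 
 * S5   S3  S4 
   S6   S7  S6 
   S7   S3  S6 
(> = start, * = accepting)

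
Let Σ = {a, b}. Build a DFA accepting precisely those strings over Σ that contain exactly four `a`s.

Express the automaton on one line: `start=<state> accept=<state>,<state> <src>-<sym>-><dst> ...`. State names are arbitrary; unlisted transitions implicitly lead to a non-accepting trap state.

start=q0 accept=q4 q0-a->q1 q0-b->q0 q1-a->q2 q1-b->q1 q2-a->q3 q2-b->q2 q3-a->q4 q3-b->q3 q4-a->q5 q4-b->q4 q5-a->q5 q5-b->q5

Only the number of `a`s matters, and only up to 5. Make a chain q0 → q1 → q2 → q3 → q4 → q5 advanced by each `a` (with q5 absorbing); every other symbol self-loops. The accepting set is {q4}.
With 6 states:
        a   b  
>  q0   q1  q0 
   q1   q2  q1 
   q2   q3  q2 
   q3   q4  q3 
 * q4   q5  q4 
   q5   q5  q5 
(> = start, * = accepting)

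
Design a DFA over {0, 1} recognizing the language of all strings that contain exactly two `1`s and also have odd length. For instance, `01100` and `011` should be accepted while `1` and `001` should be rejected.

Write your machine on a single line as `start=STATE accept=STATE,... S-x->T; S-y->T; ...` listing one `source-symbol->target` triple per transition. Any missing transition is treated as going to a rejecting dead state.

start=S0; accept=S5; S0-0->S1; S0-1->S2; S1-0->S0; S1-1->S3; S2-0->S3; S2-1->S4; S3-0->S2; S3-1->S5; S4-0->S5; S4-1->S6; S5-0->S4; S5-1->S6; S6-0->S6; S6-1->S6

Handle the two conditions separately and then intersect. The first has 4 states tracking the count of `1`s, saturating at 3; the second has 2 states tracking the input length modulo 2. A product state is a pair (one from each), accepting exactly when both do. Equivalent product states are then merged.
A 7-state machine:
        0   1  
>  S0   S1  S2 
   S1   S0  S3 
   S2   S3  S4 
   S3   S2  S5 
   S4   S5  S6 
 * S5   S4  S6 
   S6   S6  S6 
(> = start, * = accepting)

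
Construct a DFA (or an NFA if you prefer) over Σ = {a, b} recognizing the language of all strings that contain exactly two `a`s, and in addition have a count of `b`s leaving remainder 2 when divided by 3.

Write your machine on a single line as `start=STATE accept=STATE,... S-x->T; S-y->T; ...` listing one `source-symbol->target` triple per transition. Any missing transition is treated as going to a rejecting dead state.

start=s0; accept=s9; s0-a->s1; s0-b->s2; s1-a->s3; s1-b->s4; s2-a->s4; s2-b->s5; s3-a->s6; s3-b->s7; s4-a->s7; s4-b->s8; s5-a->s8; s5-b->s0; s6-a->s6; s6-b->s6; s7-a->s6; s7-b->s9; s8-a->s9; s8-b->s1; s9-a->s6; s9-b->s3

Run two small machines in parallel and take their product. The first has 4 states tracking the count of `a`s, saturating at 3; the second has 3 states tracking the count of `b`s modulo 3. A product state is a pair (one from each), accepting exactly when both do. Equivalent product states are then merged.
A 10-state machine:
        a   b  
>  s0   s1  s2 
   s1   s3  s4 
   s2   s4  s5 
   s3   s6  s7 
   s4   s7  s8 
   s5   s8  s0 
   s6   s6  s6 
   s7   s6  s9 
   s8   s9  s1 
 * s9   s6  s3 
(> = start, * = accepting)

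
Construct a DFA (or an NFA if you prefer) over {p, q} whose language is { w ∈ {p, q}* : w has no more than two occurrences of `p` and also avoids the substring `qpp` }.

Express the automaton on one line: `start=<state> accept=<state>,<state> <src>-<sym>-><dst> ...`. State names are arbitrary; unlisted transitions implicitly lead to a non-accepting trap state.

Handle the two conditions separately and then intersect. One (4 states) tracks the count of `p`s, saturating at 3; the other (4 states) tracks partial matches of the forbidden pattern `qpp`. Each combined state is a pair, one component from each; accept when both components accept. Minimizing collapses redundant product states.
6 states suffice.
       p  q 
>* A   B  C 
 * B   D  B 
 * C   E  C 
 * D   F  D 
 * E   F  B 
   F   F  F 
(> = start, * = accepting)

start=A accept=A,B,C,D,E A-p->B A-q->C B-p->D B-q->B C-p->E C-q->C D-p->F D-q->D E-p->F E-q->B F-p->F F-q->F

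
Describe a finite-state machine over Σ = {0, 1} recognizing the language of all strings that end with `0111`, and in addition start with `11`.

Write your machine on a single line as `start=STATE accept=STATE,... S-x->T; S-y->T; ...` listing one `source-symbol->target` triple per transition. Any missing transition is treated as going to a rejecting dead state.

start=q0; accept=q7; q0-0->q1; q0-1->q2; q1-0->q1; q1-1->q1; q2-0->q1; q2-1->q3; q3-0->q4; q3-1->q3; q4-0->q4; q4-1->q5; q5-0->q4; q5-1->q6; q6-0->q4; q6-1->q7; q7-0->q4; q7-1->q3

Handle the two conditions separately and then intersect. The first has 5 states tracking how much of the suffix `0111` has currently been matched; the second has 4 states tracking whether the input so far still matches the prefix `11`. A product state is a pair (one from each), accepting exactly when both do. After merging equivalent states the machine shrinks.
An 8-state machine:
        0   1  
>  q0   q1  q2 
   q1   q1  q1 
   q2   q1  q3 
   q3   q4  q3 
   q4   q4  q5 
   q5   q4  q6 
   q6   q4  q7 
 * q7   q4  q3 
(> = start, * = accepting)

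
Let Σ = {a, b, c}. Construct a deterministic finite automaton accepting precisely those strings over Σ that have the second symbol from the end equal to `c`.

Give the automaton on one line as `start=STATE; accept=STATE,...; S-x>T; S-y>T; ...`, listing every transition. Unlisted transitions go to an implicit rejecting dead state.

A DFA must remember the last 2 symbols (since which symbol is second-to-last isn't known until the input ends). Use one state per possible window of the last ≤2 symbols; accept from those whose window starts with `c`.
With 13 states:
          a    b    c  
>  s0     s1   s2   s3 
   s1     s4   s5   s6 
   s2     s7   s8   s9 
   s3    s10  s11  s12 
   s4     s4   s5   s6 
   s5     s7   s8   s9 
   s6    s10  s11  s12 
   s7     s4   s5   s6 
   s8     s7   s8   s9 
   s9    s10  s11  s12 
 * s10    s4   s5   s6 
 * s11    s7   s8   s9 
 * s12   s10  s11  s12 
(> = start, * = accepting)

start=s0; accept=s10,s11,s12; s0-a>s1; s0-b>s2; s0-c>s3; s1-a>s4; s1-b>s5; s1-c>s6; s2-a>s7; s2-b>s8; s2-c>s9; s3-a>s10; s3-b>s11; s3-c>s12; s4-a>s4; s4-b>s5; s4-c>s6; s5-a>s7; s5-b>s8; s5-c>s9; s6-a>s10; s6-b>s11; s6-c>s12; s7-a>s4; s7-b>s5; s7-c>s6; s8-a>s7; s8-b>s8; s8-c>s9; s9-a>s10; s9-b>s11; s9-c>s12; s10-a>s4; s10-b>s5; s10-c>s6; s11-a>s7; s11-b>s8; s11-c>s9; s12-a>s10; s12-b>s11; s12-c>s12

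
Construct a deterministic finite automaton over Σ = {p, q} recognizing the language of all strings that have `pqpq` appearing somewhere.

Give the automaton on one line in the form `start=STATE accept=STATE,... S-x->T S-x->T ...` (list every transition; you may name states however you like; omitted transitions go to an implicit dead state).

Track how much of `pqpq` has been matched so far: state S0 is no progress, S4 is the absorbing accept state reached once `pqpq` has occurred. Intermediate states record partial matches; on a mismatch, fall back to the longest reusable overlap.
With 5 states:
        p   q  
>  S0   S1  S0 
   S1   S1  S2 
   S2   S3  S0 
   S3   S1  S4 
 * S4   S4  S4 
(> = start, * = accepting)

start=S0 accept=S4 S0-p->S1 S0-q->S0 S1-p->S1 S1-q->S2 S2-p->S3 S2-q->S0 S3-p->S1 S3-q->S4 S4-p->S4 S4-q->S4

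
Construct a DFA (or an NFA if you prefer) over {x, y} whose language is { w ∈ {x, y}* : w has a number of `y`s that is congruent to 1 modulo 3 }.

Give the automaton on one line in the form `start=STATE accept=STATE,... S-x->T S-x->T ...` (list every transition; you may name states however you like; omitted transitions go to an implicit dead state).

Keep the running count of `y`s modulo 3: each `y` advances along the cycle S0 → S1 → S2 → S0 while other symbols loop. Accept at S1.
3 states suffice.
        x   y  
>  S0   S0  S1 
 * S1   S1  S2 
   S2   S2  S0 
(> = start, * = accepting)

start=S0 accept=S1 S0-x->S0 S0-y->S1 S1-x->S1 S1-y->S2 S2-x->S2 S2-y->S0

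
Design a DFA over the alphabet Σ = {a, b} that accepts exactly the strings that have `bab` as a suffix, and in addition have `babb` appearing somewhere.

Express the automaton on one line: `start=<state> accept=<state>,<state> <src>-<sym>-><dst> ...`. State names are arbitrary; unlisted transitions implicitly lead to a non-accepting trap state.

start=q0 accept=q7 q0-a->q0 q0-b->q1 q1-a->q2 q1-b->q1 q2-a->q0 q2-b->q3 q3-a->q2 q3-b->q4 q4-a->q5 q4-b->q4 q5-a->q6 q5-b->q7 q6-a->q6 q6-b->q4 q7-a->q5 q7-b->q4

Run two small machines in parallel and take their product. The first has 4 states tracking how much of the suffix `bab` has currently been matched; the second has 5 states tracking whether and how much of `babb` has been seen. A product state is a pair (one from each), accepting exactly when both do.
An 8-state machine:
        a   b  
>  q0   q0  q1 
   q1   q2  q1 
   q2   q0  q3 
   q3   q2  q4 
   q4   q5  q4 
   q5   q6  q7 
   q6   q6  q4 
 * q7   q5  q4 
(> = start, * = accepting)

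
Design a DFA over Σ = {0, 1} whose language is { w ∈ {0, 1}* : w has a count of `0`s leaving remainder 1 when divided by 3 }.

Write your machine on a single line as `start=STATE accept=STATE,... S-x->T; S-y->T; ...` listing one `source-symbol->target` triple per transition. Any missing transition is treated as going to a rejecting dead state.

The only thing that matters is how many `0`s have appeared, reduced mod 3. Use one state per residue: A for 0, …, C for 2. Reading `0` moves to the next residue; anything else stays put. B is accepting.
A 3-state machine:
       0  1 
>  A   B  A 
 * B   C  B 
   C   A  C 
(> = start, * = accepting)

start=A; accept=B; A-0->B; A-1->A; B-0->C; B-1->B; C-0->A; C-1->C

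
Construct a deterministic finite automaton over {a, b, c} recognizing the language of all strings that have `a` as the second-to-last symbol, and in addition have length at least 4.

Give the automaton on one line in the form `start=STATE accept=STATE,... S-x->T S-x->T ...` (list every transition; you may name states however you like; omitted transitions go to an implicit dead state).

start=s0 accept=s4,s5 s0-a->s1 s0-b->s1 s0-c->s1 s1-a->s2 s1-b->s2 s1-c->s2 s2-a->s3 s2-b->s2 s2-c->s2 s3-a->s4 s3-b->s5 s3-c->s5 s4-a->s4 s4-b->s5 s4-c->s5 s5-a->s3 s5-b->s2 s5-c->s2

Handle the two conditions separately and then intersect. The first has 13 states tracking the last 2 symbols read; the second has 6 states tracking the input length, saturating at 5. A product state is a pair (one from each), accepting exactly when both do. Minimizing collapses redundant product states.
With 6 states:
        a   b   c  
>  s0   s1  s1  s1 
   s1   s2  s2  s2 
   s2   s3  s2  s2 
   s3   s4  s5  s5 
 * s4   s4  s5  s5 
 * s5   s3  s2  s2 
(> = start, * = accepting)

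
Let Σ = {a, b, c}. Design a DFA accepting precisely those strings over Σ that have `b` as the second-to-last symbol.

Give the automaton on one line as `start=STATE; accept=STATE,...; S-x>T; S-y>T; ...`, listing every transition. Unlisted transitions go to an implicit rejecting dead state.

A DFA must remember the last 2 symbols (since which symbol is second-to-last isn't known until the input ends). Use one state per possible window of the last ≤2 symbols; accept from those whose window starts with `b`.
13 states suffice.
          a    b    c  
>  q0     q1   q2   q3 
   q1     q4   q5   q6 
   q2     q7   q8   q9 
   q3    q10  q11  q12 
   q4     q4   q5   q6 
   q5     q7   q8   q9 
   q6    q10  q11  q12 
 * q7     q4   q5   q6 
 * q8     q7   q8   q9 
 * q9    q10  q11  q12 
   q10    q4   q5   q6 
   q11    q7   q8   q9 
   q12   q10  q11  q12 
(> = start, * = accepting)

start=q0; accept=q7,q8,q9; q0-a>q1; q0-b>q2; q0-c>q3; q1-a>q4; q1-b>q5; q1-c>q6; q2-a>q7; q2-b>q8; q2-c>q9; q3-a>q10; q3-b>q11; q3-c>q12; q4-a>q4; q4-b>q5; q4-c>q6; q5-a>q7; q5-b>q8; q5-c>q9; q6-a>q10; q6-b>q11; q6-c>q12; q7-a>q4; q7-b>q5; q7-c>q6; q8-a>q7; q8-b>q8; q8-c>q9; q9-a>q10; q9-b>q11; q9-c>q12; q10-a>q4; q10-b>q5; q10-c>q6; q11-a>q7; q11-b>q8; q11-c>q9; q12-a>q10; q12-b>q11; q12-c>q12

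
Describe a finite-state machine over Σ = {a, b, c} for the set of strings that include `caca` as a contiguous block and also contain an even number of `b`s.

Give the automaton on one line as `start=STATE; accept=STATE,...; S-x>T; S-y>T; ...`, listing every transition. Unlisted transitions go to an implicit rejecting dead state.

Build one automaton per condition and run them in lockstep. One (5 states) tracks whether and how much of `caca` has been seen; the other (2 states) tracks the count of `b`s modulo 2. Each combined state is a pair, one component from each; accept when both components accept.
A 10-state machine:
        a   b   c  
>  q0   q0  q1  q2 
   q1   q1  q0  q3 
   q2   q4  q1  q2 
   q3   q5  q0  q3 
   q4   q0  q1  q6 
   q5   q1  q0  q7 
   q6   q8  q1  q2 
   q7   q9  q0  q3 
 * q8   q8  q9  q8 
   q9   q9  q8  q9 
(> = start, * = accepting)

start=q0; accept=q8; q0-a>q0; q0-b>q1; q0-c>q2; q1-a>q1; q1-b>q0; q1-c>q3; q2-a>q4; q2-b>q1; q2-c>q2; q3-a>q5; q3-b>q0; q3-c>q3; q4-a>q0; q4-b>q1; q4-c>q6; q5-a>q1; q5-b>q0; q5-c>q7; q6-a>q8; q6-b>q1; q6-c>q2; q7-a>q9; q7-b>q0; q7-c>q3; q8-a>q8; q8-b>q9; q8-c>q8; q9-a>q9; q9-b>q8; q9-c>q9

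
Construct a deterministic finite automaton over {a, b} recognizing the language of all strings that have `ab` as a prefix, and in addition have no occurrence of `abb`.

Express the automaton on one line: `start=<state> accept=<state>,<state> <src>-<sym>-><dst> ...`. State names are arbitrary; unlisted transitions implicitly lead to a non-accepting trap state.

Handle the two conditions separately and then intersect. The first has 4 states tracking whether the input so far still matches the prefix `ab`; the second has 4 states tracking partial matches of the forbidden pattern `abb`. A product state is a pair (one from each), accepting exactly when both do.
        a   b  
>  s0   s1  s2 
   s1   s3  s4 
   s2   s3  s2 
   s3   s3  s5 
 * s4   s6  s7 
   s5   s3  s8 
 * s6   s6  s4 
   s7   s7  s7 
   s8   s8  s8 
(> = start, * = accepting)

start=s0 accept=s4,s6 s0-a->s1 s0-b->s2 s1-a->s3 s1-b->s4 s2-a->s3 s2-b->s2 s3-a->s3 s3-b->s5 s4-a->s6 s4-b->s7 s5-a->s3 s5-b->s8 s6-a->s6 s6-b->s4 s7-a->s7 s7-b->s7 s8-a->s8 s8-b->s8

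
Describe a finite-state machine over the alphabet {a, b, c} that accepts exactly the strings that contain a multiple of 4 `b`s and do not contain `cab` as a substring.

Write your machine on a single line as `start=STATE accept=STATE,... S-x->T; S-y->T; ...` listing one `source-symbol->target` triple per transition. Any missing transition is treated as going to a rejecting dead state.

Handle the two conditions separately and then intersect. One (4 states) tracks the count of `b`s modulo 4; the other (4 states) tracks partial matches of the forbidden pattern `cab`. Each combined state is a pair, one component from each; accept when both components accept. Minimizing collapses redundant product states.
With 13 states:
          a    b    c  
>* S0     S0   S1   S2 
   S1     S1   S3   S4 
 * S2     S5   S1   S2 
   S3     S3   S6   S7 
   S4     S8   S3   S4 
 * S5     S0   S9   S2 
   S6     S6   S0  S10 
   S7    S11   S6   S7 
   S8     S1   S9   S4 
   S9     S9   S9   S9 
   S10   S12   S0  S10 
   S11    S3   S9   S7 
   S12    S6   S9  S10 
(> = start, * = accepting)

start=S0; accept=S0,S2,S5; S0-a->S0; S0-b->S1; S0-c->S2; S1-a->S1; S1-b->S3; S1-c->S4; S2-a->S5; S2-b->S1; S2-c->S2; S3-a->S3; S3-b->S6; S3-c->S7; S4-a->S8; S4-b->S3; S4-c->S4; S5-a->S0; S5-b->S9; S5-c->S2; S6-a->S6; S6-b->S0; S6-c->S10; S7-a->S11; S7-b->S6; S7-c->S7; S8-a->S1; S8-b->S9; S8-c->S4; S9-a->S9; S9-b->S9; S9-c->S9; S10-a->S12; S10-b->S0; S10-c->S10; S11-a->S3; S11-b->S9; S11-c->S7; S12-a->S6; S12-b->S9; S12-c->S10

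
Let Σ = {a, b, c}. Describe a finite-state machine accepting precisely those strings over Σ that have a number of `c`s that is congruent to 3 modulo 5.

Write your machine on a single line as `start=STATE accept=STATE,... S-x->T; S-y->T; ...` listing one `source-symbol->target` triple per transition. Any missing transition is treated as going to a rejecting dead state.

start=S0; accept=S3; S0-a->S0; S0-b->S0; S0-c->S1; S1-a->S1; S1-b->S1; S1-c->S2; S2-a->S2; S2-b->S2; S2-c->S3; S3-a->S3; S3-b->S3; S3-c->S4; S4-a->S4; S4-b->S4; S4-c->S0

The only thing that matters is how many `c`s have appeared, reduced mod 5. Use one state per residue: S0 for 0, …, S4 for 4. Reading `c` moves to the next residue; anything else stays put. S3 is accepting.
        a   b   c  
>  S0   S0  S0  S1 
   S1   S1  S1  S2 
   S2   S2  S2  S3 
 * S3   S3  S3  S4 
   S4   S4  S4  S0 
(> = start, * = accepting)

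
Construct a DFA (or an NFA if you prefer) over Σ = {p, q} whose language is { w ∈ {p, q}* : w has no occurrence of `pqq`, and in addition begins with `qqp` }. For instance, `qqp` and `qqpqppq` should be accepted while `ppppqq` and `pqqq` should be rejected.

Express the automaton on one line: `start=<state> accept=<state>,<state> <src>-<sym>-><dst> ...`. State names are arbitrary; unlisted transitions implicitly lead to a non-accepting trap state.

Build one automaton per condition and run them in lockstep. One (4 states) tracks partial matches of the forbidden pattern `pqq`; the other (5 states) tracks whether the input so far still matches the prefix `qqp`. Each combined state is a pair, one component from each; accept when both components accept. Equivalent product states are then merged.
        p   q  
>  S0   S1  S2 
   S1   S1  S1 
   S2   S1  S3 
   S3   S4  S1 
 * S4   S4  S5 
 * S5   S4  S1 
(> = start, * = accepting)

start=S0 accept=S4,S5 S0-p->S1 S0-q->S2 S1-p->S1 S1-q->S1 S2-p->S1 S2-q->S3 S3-p->S4 S3-q->S1 S4-p->S4 S4-q->S5 S5-p->S4 S5-q->S1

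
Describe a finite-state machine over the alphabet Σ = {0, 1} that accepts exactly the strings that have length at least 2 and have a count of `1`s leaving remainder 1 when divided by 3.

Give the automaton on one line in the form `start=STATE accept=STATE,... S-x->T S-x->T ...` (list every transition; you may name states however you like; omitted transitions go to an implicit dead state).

Run two small machines in parallel and take their product. One (4 states) tracks the input length, saturating at 3; the other (3 states) tracks the count of `1`s modulo 3. Each combined state is a pair, one component from each; accept when both components accept.
A 9-state machine:
        0   1  
>  q0   q1  q2 
   q1   q3  q4 
   q2   q4  q5 
   q3   q6  q7 
 * q4   q7  q8 
   q5   q8  q6 
   q6   q6  q7 
 * q7   q7  q8 
   q8   q8  q6 
(> = start, * = accepting)

start=q0 accept=q4,q7 q0-0->q1 q0-1->q2 q1-0->q3 q1-1->q4 q2-0->q4 q2-1->q5 q3-0->q6 q3-1->q7 q4-0->q7 q4-1->q8 q5-0->q8 q5-1->q6 q6-0->q6 q6-1->q7 q7-0->q7 q7-1->q8 q8-0->q8 q8-1->q6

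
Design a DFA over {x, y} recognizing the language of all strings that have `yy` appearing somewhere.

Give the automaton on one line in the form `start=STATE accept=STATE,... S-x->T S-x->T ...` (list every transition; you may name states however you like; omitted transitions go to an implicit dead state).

States S0..S1 record the length of the longest prefix of `yy` that matches the current input suffix. Reaching S2 means `yy` has been seen, and we stay there forever. Accept from S2.
With 3 states:
        x   y  
>  S0   S0  S1 
   S1   S0  S2 
 * S2   S2  S2 
(> = start, * = accepting)

start=S0 accept=S2 S0-x->S0 S0-y->S1 S1-x->S0 S1-y->S2 S2-x->S2 S2-y->S2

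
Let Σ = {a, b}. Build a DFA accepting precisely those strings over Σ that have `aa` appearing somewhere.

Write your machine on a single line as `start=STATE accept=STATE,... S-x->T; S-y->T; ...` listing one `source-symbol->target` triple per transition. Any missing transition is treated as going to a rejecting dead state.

Track how much of `aa` has been matched so far: state s0 is no progress, s2 is the absorbing accept state reached once `aa` has occurred. Intermediate states record partial matches; on a mismatch, fall back to the longest reusable overlap.
3 states suffice.
        a   b  
>  s0   s1  s0 
   s1   s2  s0 
 * s2   s2  s2 
(> = start, * = accepting)

start=s0; accept=s2; s0-a->s1; s0-b->s0; s1-a->s2; s1-b->s0; s2-a->s2; s2-b->s2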